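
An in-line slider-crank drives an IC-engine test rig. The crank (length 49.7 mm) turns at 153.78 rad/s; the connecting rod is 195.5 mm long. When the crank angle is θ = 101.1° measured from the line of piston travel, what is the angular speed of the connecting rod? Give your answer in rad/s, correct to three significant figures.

7.77

ω = 153.8 rad/s
The rod makes angle φ with the slider axis where L sinφ = r sinθ; differentiating, L cosφ·φ̇ = r ω cosθ.
L cosφ = √(L² − r² sin²θ) = 0.18932 m.
|ω_rod| = r ω |cosθ| / √(L² − r² sin²θ) = 0.0497·153.8·0.19252/0.18932 = 7.7722 rad/s.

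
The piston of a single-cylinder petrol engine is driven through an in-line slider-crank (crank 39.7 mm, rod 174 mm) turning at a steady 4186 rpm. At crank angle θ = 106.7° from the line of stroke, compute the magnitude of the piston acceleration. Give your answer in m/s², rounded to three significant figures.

3670

ω = 2π·4186/60 = 438.4 rad/s
x(θ) = r cosθ + √(L² − r² sin²θ); with ω constant, a = ω²·d²x/dθ².
d²x/dθ² = −r cosθ − r²(cos2θ)/√u − r⁴ sin²2θ/(4u^{3/2}),  u = L² − r² sin²θ = 0.0288301 m².
Substituting r = 0.0397 m, L = 0.174 m, θ = 106.7°: d²x/dθ² = +0.019119 m.
a = ω²·d²x/dθ² = (438.4)²·(+0.019119) = +3673.9 m/s²;  |a| = 3673.9 m/s².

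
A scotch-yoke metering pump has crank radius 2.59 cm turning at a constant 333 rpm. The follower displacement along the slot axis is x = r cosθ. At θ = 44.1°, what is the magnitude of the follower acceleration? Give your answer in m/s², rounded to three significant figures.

22.6

ω = 34.87 rad/s (from 333 rpm).
x = r cosθ ⇒ ẍ = −rω² cosθ (ω constant).
|a| = rω²|cosθ| = 0.0259·(34.87)²·|cos 44.1°| = 22.618 m/s².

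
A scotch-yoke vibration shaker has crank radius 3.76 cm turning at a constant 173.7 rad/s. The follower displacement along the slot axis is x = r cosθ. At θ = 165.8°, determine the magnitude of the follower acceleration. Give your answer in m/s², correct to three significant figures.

1100

ω = 173.7 rad/s
x = r cosθ ⇒ ẍ = −rω² cosθ (ω constant).
|a| = rω²|cosθ| = 0.0376·(173.7)²·|cos 165.8°| = 1099.8 m/s².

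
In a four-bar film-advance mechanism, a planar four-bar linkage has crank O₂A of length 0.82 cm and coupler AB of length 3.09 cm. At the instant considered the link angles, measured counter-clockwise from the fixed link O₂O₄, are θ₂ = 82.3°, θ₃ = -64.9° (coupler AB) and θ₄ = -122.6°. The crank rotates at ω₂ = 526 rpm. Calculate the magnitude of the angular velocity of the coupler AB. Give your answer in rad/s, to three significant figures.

7.28

ω₂ = 55.08 rad/s (from 526 rpm).
Differentiating the loop-closure r₂e^{iθ₂}+r₃e^{iθ₃}=r₁+r₄e^{iθ₄} gives r₂ω₂e^{iθ₂}+r₃ω₃e^{iθ₃}=r₄ω₄e^{iθ₄}.
Eliminating the other unknown: ω₃ = r₂ω₂ sin(θ₄−θ₂) / [r₃ sin(θ₃−θ₄)].
Numerator sine = +0.42104; denominator sine = +0.84526.
Result = 0.0082·55.08·(+0.42104) / (0.0309·(+0.84526)) = +7.2811 rad/s; magnitude 7.2811 rad/s.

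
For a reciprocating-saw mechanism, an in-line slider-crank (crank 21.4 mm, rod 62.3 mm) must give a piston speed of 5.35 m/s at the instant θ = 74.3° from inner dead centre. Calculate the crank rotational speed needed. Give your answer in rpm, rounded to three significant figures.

For an in-line slider-crank, |v_piston| = rω|sinθ|·[1 + r cosθ/√(L² − r² sin²θ)].
With r = 0.0214 m, L = 0.0623 m, θ = 74.3°: the bracketed kinematic factor |dx/dθ| = 0.022631 m.
ω = v/|dx/dθ| = 5.35/0.022631 = 236.4 rad/s.
N = 60ω/(2π) = 2257.5 rpm.

2260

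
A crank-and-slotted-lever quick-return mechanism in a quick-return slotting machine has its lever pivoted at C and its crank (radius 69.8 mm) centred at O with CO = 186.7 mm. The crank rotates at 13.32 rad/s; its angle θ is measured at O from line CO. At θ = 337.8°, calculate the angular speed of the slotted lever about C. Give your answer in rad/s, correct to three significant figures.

ω = 13.32 rad/s
Crank pin A relative to C: A = (d + r cosθ, r sinθ); lever angle φ = atan2(r sinθ, d + r cosθ).
Differentiating tanφ: φ̇ = rω(d cosθ + r)/(d² + r² + 2dr cosθ).
d² + r² + 2dr cosθ = |CA|² = 0.0638602 m²;  d cosθ + r = +0.24266 m.
|ω_lever| = |0.0698·13.32·+0.24266| / 0.0638602 = 3.5329 rad/s.

3.53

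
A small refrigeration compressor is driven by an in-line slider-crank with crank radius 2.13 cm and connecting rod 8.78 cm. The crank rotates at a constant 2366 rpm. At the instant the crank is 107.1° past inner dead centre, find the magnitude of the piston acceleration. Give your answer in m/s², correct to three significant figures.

653

ω = 2π·2366/60 = 247.8 rad/s
x(θ) = r cosθ + √(L² − r² sin²θ); with ω constant, a = ω²·d²x/dθ².
d²x/dθ² = −r cosθ − r²(cos2θ)/√u − r⁴ sin²2θ/(4u^{3/2}),  u = L² − r² sin²θ = 0.00729438 m².
Substituting r = 0.0213 m, L = 0.0878 m, θ = 107.1°: d²x/dθ² = +0.01063 m.
a = ω²·d²x/dθ² = (247.8)²·(+0.01063) = +652.59 m/s²;  |a| = 652.59 m/s².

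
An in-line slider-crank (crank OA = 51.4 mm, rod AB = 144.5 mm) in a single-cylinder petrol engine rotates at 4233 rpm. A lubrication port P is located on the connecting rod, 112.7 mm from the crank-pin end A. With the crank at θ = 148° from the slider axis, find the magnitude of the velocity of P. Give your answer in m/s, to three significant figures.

ω = 443.3 rad/s.  Crank-pin speed |V_A| = rω = 22.785 m/s, perpendicular to OA.
Rod angle: sinφ = −(r/L) sinθ ⇒ φ = -10.865°; ω_rod = −rω cosθ/√(L²−r²sin²θ) = +136.16 rad/s.
V_P = V_A + ω_rod × AP, with AP = 0.1127 m along the rod.
Components: V_Px = −rω sinθ − a·ω_rod·sinφ = -9.1814 m/s;  V_Py = rω cosθ + a·ω_rod·cosφ = -4.2523 m/s.
|V_P| = √(V_Px² + V_Py²) = 10.118 m/s.

10.1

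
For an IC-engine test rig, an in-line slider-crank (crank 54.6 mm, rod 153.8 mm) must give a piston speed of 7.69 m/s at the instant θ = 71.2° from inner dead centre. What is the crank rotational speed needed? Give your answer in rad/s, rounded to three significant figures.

For an in-line slider-crank, |v_piston| = rω|sinθ|·[1 + r cosθ/√(L² − r² sin²θ)].
With r = 0.0546 m, L = 0.1538 m, θ = 71.2°: the bracketed kinematic factor |dx/dθ| = 0.057966 m.
ω = v/|dx/dθ| = 7.69/0.057966 = 132.67 rad/s.

133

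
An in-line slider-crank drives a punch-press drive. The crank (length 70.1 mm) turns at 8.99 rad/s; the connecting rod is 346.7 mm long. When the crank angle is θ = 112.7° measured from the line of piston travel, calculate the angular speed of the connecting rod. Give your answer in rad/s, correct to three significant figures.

0.714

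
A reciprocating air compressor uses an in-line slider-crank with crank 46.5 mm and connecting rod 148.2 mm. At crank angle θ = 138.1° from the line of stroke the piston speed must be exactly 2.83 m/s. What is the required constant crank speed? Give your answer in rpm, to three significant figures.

1140

For an in-line slider-crank, |v_piston| = rω|sinθ|·[1 + r cosθ/√(L² − r² sin²θ)].
With r = 0.0465 m, L = 0.1482 m, θ = 138.1°: the bracketed kinematic factor |dx/dθ| = 0.023637 m.
ω = v/|dx/dθ| = 2.83/0.023637 = 119.73 rad/s.
N = 60ω/(2π) = 1143.3 rpm.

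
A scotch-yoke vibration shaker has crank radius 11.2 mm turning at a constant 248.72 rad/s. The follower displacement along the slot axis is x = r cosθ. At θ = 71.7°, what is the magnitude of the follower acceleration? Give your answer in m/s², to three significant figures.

ω = 248.7 rad/s
x = r cosθ ⇒ ẍ = −rω² cosθ (ω constant).
|a| = rω²|cosθ| = 0.0112·(248.7)²·|cos 71.7°| = 217.55 m/s².

218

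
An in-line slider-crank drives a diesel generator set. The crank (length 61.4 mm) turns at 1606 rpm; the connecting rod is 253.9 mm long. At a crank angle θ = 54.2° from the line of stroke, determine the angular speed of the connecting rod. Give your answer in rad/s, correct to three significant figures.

24.3

ω = 168.2 rad/s (converted from 1606 rpm).
The rod makes angle φ with the slider axis where L sinφ = r sinθ; differentiating, L cosφ·φ̇ = r ω cosθ.
L cosφ = √(L² − r² sin²θ) = 0.24897 m.
|ω_rod| = r ω |cosθ| / √(L² − r² sin²θ) = 0.0614·168.2·0.58496/0.24897 = 24.262 rad/s.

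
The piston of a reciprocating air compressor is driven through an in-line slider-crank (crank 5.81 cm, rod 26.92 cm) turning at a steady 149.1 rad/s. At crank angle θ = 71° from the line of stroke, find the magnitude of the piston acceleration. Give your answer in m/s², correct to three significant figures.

ω = 149.1 rad/s
x(θ) = r cosθ + √(L² − r² sin²θ); with ω constant, a = ω²·d²x/dθ².
d²x/dθ² = −r cosθ − r²(cos2θ)/√u − r⁴ sin²2θ/(4u^{3/2}),  u = L² − r² sin²θ = 0.0694508 m².
Substituting r = 0.0581 m, L = 0.2692 m, θ = 71°: d²x/dθ² = -0.0088809 m.
a = ω²·d²x/dθ² = (149.1)²·(-0.0088809) = -197.43 m/s²;  |a| = 197.43 m/s².

197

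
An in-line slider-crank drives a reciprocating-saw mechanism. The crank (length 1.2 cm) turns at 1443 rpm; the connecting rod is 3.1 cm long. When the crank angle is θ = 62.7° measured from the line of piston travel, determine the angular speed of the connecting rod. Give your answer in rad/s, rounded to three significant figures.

28.6

ω = 151.1 rad/s (converted from 1443 rpm).
The rod makes angle φ with the slider axis where L sinφ = r sinθ; differentiating, L cosφ·φ̇ = r ω cosθ.
L cosφ = √(L² − r² sin²θ) = 0.029108 m.
|ω_rod| = r ω |cosθ| / √(L² − r² sin²θ) = 0.012·151.1·0.45865/0.029108 = 28.572 rad/s.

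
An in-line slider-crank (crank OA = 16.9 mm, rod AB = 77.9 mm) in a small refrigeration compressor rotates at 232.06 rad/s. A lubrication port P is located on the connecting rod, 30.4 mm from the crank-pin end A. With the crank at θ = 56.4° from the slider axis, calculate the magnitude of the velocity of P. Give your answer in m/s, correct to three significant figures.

3.67

ω = 232.1 rad/s.  Crank-pin speed |V_A| = rω = 3.9218 m/s, perpendicular to OA.
Rod angle: sinφ = −(r/L) sinθ ⇒ φ = -10.410°; ω_rod = −rω cosθ/√(L²−r²sin²θ) = -28.326 rad/s.
V_P = V_A + ω_rod × AP, with AP = 0.0304 m along the rod.
Components: V_Px = −rω sinθ − a·ω_rod·sinφ = -3.4222 m/s;  V_Py = rω cosθ + a·ω_rod·cosφ = +1.3234 m/s.
|V_P| = √(V_Px² + V_Py²) = 3.6691 m/s.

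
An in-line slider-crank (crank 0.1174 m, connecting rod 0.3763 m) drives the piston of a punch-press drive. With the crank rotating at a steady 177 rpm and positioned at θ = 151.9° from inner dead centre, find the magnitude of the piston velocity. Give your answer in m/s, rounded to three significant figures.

0.740

ω = 2π·177/60 = 18.54 rad/s
For an in-line slider-crank, x = r cosθ + √(L² − r² sin²θ), so v = −rω sinθ·[1 + r cosθ/√(L² − r² sin²θ)].
With r = 0.1174 m, L = 0.3763 m, θ = 151.9°: √(L² − r² sin²θ) = 0.37221 m.
v = −0.1174·18.54·0.47101·[1 + 0.1174·-0.88213/0.37221] = -0.73978 m/s.
|v| = 0.73978 m/s.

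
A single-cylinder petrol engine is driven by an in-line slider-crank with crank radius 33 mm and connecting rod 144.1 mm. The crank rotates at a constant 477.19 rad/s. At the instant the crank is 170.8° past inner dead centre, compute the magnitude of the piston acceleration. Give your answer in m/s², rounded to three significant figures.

5780

ω = 477.2 rad/s
x(θ) = r cosθ + √(L² − r² sin²θ); with ω constant, a = ω²·d²x/dθ².
d²x/dθ² = −r cosθ − r²(cos2θ)/√u − r⁴ sin²2θ/(4u^{3/2}),  u = L² − r² sin²θ = 0.020737 m².
Substituting r = 0.033 m, L = 0.1441 m, θ = 170.8°: d²x/dθ² = +0.02539 m.
a = ω²·d²x/dθ² = (477.2)²·(+0.02539) = +5781.5 m/s²;  |a| = 5781.5 m/s².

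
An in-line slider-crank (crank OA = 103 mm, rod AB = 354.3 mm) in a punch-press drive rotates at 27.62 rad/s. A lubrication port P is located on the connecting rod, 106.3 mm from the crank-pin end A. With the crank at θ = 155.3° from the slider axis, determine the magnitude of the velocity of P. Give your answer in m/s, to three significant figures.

2.11

ω = 27.62 rad/s.  Crank-pin speed |V_A| = rω = 2.8449 m/s, perpendicular to OA.
Rod angle: sinφ = −(r/L) sinθ ⇒ φ = -6.978°; ω_rod = −rω cosθ/√(L²−r²sin²θ) = +7.3493 rad/s.
V_P = V_A + ω_rod × AP, with AP = 0.1063 m along the rod.
Components: V_Px = −rω sinθ − a·ω_rod·sinφ = -1.0939 m/s;  V_Py = rω cosθ + a·ω_rod·cosφ = -1.8091 m/s.
|V_P| = √(V_Px² + V_Py²) = 2.1141 m/s.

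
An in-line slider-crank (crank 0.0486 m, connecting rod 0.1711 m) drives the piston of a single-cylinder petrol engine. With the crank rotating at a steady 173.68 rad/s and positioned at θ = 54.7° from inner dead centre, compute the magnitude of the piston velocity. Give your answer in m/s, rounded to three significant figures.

ω = 173.7 rad/s
For an in-line slider-crank, x = r cosθ + √(L² − r² sin²θ), so v = −rω sinθ·[1 + r cosθ/√(L² − r² sin²θ)].
With r = 0.0486 m, L = 0.1711 m, θ = 54.7°: √(L² − r² sin²θ) = 0.16644 m.
v = −0.0486·173.7·0.81614·[1 + 0.0486·0.57786/0.16644] = -8.0513 m/s.
|v| = 8.0513 m/s.

8.05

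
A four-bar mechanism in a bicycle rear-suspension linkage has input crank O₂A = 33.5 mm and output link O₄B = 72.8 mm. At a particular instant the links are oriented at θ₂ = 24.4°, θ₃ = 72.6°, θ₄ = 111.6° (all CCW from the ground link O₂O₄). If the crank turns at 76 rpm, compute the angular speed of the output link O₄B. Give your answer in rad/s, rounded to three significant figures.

ω₂ = 7.959 rad/s (from 76 rpm).
Differentiating the loop-closure r₂e^{iθ₂}+r₃e^{iθ₃}=r₁+r₄e^{iθ₄} gives r₂ω₂e^{iθ₂}+r₃ω₃e^{iθ₃}=r₄ω₄e^{iθ₄}.
Eliminating the other unknown: ω₄ = r₂ω₂ sin(θ₂−θ₃) / [r₄ sin(θ₄−θ₃)].
Numerator sine = -0.74548; denominator sine = +0.62932.
Result = 0.0335·7.959·(-0.74548) / (0.0728·(+0.62932)) = -4.3383 rad/s; magnitude 4.3383 rad/s.

4.34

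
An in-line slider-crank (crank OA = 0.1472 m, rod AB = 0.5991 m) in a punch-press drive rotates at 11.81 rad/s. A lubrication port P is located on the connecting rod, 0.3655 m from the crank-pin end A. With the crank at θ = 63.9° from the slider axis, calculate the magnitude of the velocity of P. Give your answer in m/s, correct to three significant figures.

ω = 11.81 rad/s.  Crank-pin speed |V_A| = rω = 1.7384 m/s, perpendicular to OA.
Rod angle: sinφ = −(r/L) sinθ ⇒ φ = -12.747°; ω_rod = −rω cosθ/√(L²−r²sin²θ) = -1.3088 rad/s.
V_P = V_A + ω_rod × AP, with AP = 0.3655 m along the rod.
Components: V_Px = −rω sinθ − a·ω_rod·sinφ = -1.6667 m/s;  V_Py = rω cosθ + a·ω_rod·cosφ = +0.29821 m/s.
|V_P| = √(V_Px² + V_Py²) = 1.6932 m/s.

1.69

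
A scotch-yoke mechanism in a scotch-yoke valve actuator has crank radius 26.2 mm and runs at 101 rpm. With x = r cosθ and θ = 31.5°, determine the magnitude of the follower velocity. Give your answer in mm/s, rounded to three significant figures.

ω = 10.58 rad/s (from 101 rpm).
x = r cosθ ⇒ ẋ = −rω sinθ.
|v| = rω|sinθ| = 0.0262·10.58·|sin 31.5°| = 0.14479 m/s = 144.79 mm/s.

145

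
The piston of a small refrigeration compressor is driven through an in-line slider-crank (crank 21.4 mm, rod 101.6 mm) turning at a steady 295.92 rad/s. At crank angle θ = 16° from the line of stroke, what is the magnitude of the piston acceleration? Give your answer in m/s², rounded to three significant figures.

2140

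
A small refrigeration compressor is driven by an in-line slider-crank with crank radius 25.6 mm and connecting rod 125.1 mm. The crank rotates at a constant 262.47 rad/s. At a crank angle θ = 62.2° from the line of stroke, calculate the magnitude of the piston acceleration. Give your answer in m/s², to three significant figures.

ω = 262.5 rad/s
x(θ) = r cosθ + √(L² − r² sin²θ); with ω constant, a = ω²·d²x/dθ².
d²x/dθ² = −r cosθ − r²(cos2θ)/√u − r⁴ sin²2θ/(4u^{3/2}),  u = L² − r² sin²θ = 0.0151372 m².
Substituting r = 0.0256 m, L = 0.1251 m, θ = 62.2°: d²x/dθ² = -0.0089693 m.
a = ω²·d²x/dθ² = (262.5)²·(-0.0089693) = -617.9 m/s²;  |a| = 617.9 m/s².

618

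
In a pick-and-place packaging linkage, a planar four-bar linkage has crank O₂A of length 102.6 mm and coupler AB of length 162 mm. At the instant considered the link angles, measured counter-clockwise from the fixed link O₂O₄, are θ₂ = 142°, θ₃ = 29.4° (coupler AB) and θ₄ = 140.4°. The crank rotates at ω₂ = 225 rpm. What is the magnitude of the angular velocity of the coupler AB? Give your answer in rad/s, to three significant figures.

0.446

ω₂ = 23.56 rad/s (from 225 rpm).
Differentiating the loop-closure r₂e^{iθ₂}+r₃e^{iθ₃}=r₁+r₄e^{iθ₄} gives r₂ω₂e^{iθ₂}+r₃ω₃e^{iθ₃}=r₄ω₄e^{iθ₄}.
Eliminating the other unknown: ω₃ = r₂ω₂ sin(θ₄−θ₂) / [r₃ sin(θ₃−θ₄)].
Numerator sine = -0.02792; denominator sine = -0.93358.
Result = 0.1026·23.56·(-0.02792) / (0.162·(-0.93358)) = +0.44631 rad/s; magnitude 0.44631 rad/s.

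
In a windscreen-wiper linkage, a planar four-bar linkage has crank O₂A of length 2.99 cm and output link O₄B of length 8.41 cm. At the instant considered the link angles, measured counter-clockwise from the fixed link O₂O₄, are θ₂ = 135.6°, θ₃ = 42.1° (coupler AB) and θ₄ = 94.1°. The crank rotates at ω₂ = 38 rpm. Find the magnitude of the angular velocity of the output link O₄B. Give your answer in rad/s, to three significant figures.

1.79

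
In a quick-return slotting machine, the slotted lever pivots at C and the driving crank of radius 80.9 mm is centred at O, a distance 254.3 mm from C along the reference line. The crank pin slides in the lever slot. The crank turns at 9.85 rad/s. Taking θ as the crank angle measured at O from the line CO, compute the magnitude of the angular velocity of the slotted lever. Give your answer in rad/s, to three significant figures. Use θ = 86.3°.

ω = 9.85 rad/s
Crank pin A relative to C: A = (d + r cosθ, r sinθ); lever angle φ = atan2(r sinθ, d + r cosθ).
Differentiating tanφ: φ̇ = rω(d cosθ + r)/(d² + r² + 2dr cosθ).
d² + r² + 2dr cosθ = |CA|² = 0.0738685 m²;  d cosθ + r = +0.097311 m.
|ω_lever| = |0.0809·9.85·+0.097311| / 0.0738685 = 1.0497 rad/s.

1.05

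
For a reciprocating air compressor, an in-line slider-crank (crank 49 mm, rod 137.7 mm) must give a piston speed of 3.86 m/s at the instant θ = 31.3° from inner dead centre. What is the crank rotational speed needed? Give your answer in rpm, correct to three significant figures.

1110

For an in-line slider-crank, |v_piston| = rω|sinθ|·[1 + r cosθ/√(L² − r² sin²θ)].
With r = 0.049 m, L = 0.1377 m, θ = 31.3°: the bracketed kinematic factor |dx/dθ| = 0.033332 m.
ω = v/|dx/dθ| = 3.86/0.033332 = 115.8 rad/s.
N = 60ω/(2π) = 1105.8 rpm.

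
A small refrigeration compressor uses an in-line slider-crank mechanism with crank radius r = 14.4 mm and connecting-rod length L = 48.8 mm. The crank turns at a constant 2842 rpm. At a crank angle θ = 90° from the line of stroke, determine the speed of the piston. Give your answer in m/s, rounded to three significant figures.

4.29

ω = 2π·2842/60 = 297.6 rad/s
For an in-line slider-crank, x = r cosθ + √(L² − r² sin²θ), so v = −rω sinθ·[1 + r cosθ/√(L² − r² sin²θ)].
With r = 0.0144 m, L = 0.0488 m, θ = 90°: √(L² − r² sin²θ) = 0.046627 m.
v = −0.0144·297.6·1.00000·[1 + 0.0144·0.00000/0.046627] = -4.2856 m/s.
|v| = 4.2856 m/s.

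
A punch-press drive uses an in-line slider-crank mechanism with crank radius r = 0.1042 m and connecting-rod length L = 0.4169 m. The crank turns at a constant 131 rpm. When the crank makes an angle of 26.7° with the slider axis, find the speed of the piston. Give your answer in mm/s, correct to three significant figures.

787

ω = 2π·131/60 = 13.72 rad/s
For an in-line slider-crank, x = r cosθ + √(L² − r² sin²θ), so v = −rω sinθ·[1 + r cosθ/√(L² − r² sin²θ)].
With r = 0.1042 m, L = 0.4169 m, θ = 26.7°: √(L² − r² sin²θ) = 0.41426 m.
v = −0.1042·13.72·0.44932·[1 + 0.1042·0.89337/0.41426] = -0.7866 m/s.
|v| = 0.7866 m/s = 786.6 mm/s.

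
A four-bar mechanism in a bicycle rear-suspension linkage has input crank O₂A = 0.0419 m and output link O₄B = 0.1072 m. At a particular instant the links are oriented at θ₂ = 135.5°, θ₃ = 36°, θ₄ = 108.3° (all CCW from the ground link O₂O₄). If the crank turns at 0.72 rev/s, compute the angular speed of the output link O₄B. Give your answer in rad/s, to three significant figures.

1.83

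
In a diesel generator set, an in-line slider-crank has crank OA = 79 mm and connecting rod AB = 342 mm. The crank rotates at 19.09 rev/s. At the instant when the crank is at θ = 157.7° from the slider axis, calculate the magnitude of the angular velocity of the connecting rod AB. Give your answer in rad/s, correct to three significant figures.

ω = 119.9 rad/s (converted from 19.09 rev/s).
The rod makes angle φ with the slider axis where L sinφ = r sinθ; differentiating, L cosφ·φ̇ = r ω cosθ.
L cosφ = √(L² − r² sin²θ) = 0.34068 m.
|ω_rod| = r ω |cosθ| / √(L² − r² sin²θ) = 0.079·119.9·0.92521/0.34068 = 25.734 rad/s.

25.7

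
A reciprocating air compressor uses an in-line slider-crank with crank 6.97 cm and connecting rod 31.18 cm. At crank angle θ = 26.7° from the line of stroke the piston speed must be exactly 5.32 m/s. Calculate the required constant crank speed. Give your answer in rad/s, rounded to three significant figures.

141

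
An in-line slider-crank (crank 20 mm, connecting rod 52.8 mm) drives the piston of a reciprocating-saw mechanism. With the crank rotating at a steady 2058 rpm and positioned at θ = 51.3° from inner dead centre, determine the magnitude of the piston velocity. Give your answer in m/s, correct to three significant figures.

4.20

ω = 2π·2058/60 = 215.5 rad/s
For an in-line slider-crank, x = r cosθ + √(L² − r² sin²θ), so v = −rω sinθ·[1 + r cosθ/√(L² − r² sin²θ)].
With r = 0.02 m, L = 0.0528 m, θ = 51.3°: √(L² − r² sin²θ) = 0.05044 m.
v = −0.02·215.5·0.78043·[1 + 0.02·0.62524/0.05044] = -4.1978 m/s.
|v| = 4.1978 m/s.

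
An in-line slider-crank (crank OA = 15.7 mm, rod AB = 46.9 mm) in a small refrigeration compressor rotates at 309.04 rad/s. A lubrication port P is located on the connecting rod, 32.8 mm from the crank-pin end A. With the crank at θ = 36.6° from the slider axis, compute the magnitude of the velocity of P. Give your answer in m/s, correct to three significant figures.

3.64

ω = 309 rad/s.  Crank-pin speed |V_A| = rω = 4.8519 m/s, perpendicular to OA.
Rod angle: sinφ = −(r/L) sinθ ⇒ φ = -11.513°; ω_rod = −rω cosθ/√(L²−r²sin²θ) = -84.759 rad/s.
V_P = V_A + ω_rod × AP, with AP = 0.0328 m along the rod.
Components: V_Px = −rω sinθ − a·ω_rod·sinφ = -3.4477 m/s;  V_Py = rω cosθ + a·ω_rod·cosφ = +1.1711 m/s.
|V_P| = √(V_Px² + V_Py²) = 3.6412 m/s.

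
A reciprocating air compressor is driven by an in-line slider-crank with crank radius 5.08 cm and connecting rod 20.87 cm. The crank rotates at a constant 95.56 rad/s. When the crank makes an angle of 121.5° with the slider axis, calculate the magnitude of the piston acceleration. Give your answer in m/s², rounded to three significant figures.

293

ω = 95.56 rad/s
x(θ) = r cosθ + √(L² − r² sin²θ); with ω constant, a = ω²·d²x/dθ².
d²x/dθ² = −r cosθ − r²(cos2θ)/√u − r⁴ sin²2θ/(4u^{3/2}),  u = L² − r² sin²θ = 0.0416796 m².
Substituting r = 0.0508 m, L = 0.2087 m, θ = 121.5°: d²x/dθ² = +0.032126 m.
a = ω²·d²x/dθ² = (95.56)²·(+0.032126) = +293.37 m/s²;  |a| = 293.37 m/s².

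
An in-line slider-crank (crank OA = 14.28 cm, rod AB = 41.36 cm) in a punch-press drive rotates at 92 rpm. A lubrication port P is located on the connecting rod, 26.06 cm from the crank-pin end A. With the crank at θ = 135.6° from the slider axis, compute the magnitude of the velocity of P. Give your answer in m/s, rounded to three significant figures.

0.886

ω = 9.634 rad/s.  Crank-pin speed |V_A| = rω = 1.3758 m/s, perpendicular to OA.
Rod angle: sinφ = −(r/L) sinθ ⇒ φ = -13.979°; ω_rod = −rω cosθ/√(L²−r²sin²θ) = +2.4491 rad/s.
V_P = V_A + ω_rod × AP, with AP = 0.2606 m along the rod.
Components: V_Px = −rω sinθ − a·ω_rod·sinφ = -0.8084 m/s;  V_Py = rω cosθ + a·ω_rod·cosφ = -0.36361 m/s.
|V_P| = √(V_Px² + V_Py²) = 0.88641 m/s.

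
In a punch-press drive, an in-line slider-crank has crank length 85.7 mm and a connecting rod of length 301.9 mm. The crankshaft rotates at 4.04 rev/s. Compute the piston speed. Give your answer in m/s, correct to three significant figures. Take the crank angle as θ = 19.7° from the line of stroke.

0.930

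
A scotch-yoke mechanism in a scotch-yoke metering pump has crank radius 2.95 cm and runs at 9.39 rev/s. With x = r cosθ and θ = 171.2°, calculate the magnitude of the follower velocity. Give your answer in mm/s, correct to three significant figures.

ω = 59 rad/s (from 9.39 rev/s).
x = r cosθ ⇒ ẋ = −rω sinθ.
|v| = rω|sinθ| = 0.0295·59·|sin 171.2°| = 0.26627 m/s = 266.27 mm/s.

266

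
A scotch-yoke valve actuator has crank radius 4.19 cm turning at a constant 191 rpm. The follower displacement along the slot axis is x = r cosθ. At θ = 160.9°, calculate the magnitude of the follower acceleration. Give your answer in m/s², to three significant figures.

15.8

ω = 20 rad/s (from 191 rpm).
x = r cosθ ⇒ ẍ = −rω² cosθ (ω constant).
|a| = rω²|cosθ| = 0.0419·(20)²·|cos 160.9°| = 15.84 m/s².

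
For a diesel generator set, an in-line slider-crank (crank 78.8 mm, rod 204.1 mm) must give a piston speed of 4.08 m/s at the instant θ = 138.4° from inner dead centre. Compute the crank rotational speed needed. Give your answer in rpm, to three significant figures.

1060

For an in-line slider-crank, |v_piston| = rω|sinθ|·[1 + r cosθ/√(L² − r² sin²θ)].
With r = 0.0788 m, L = 0.2041 m, θ = 138.4°: the bracketed kinematic factor |dx/dθ| = 0.036691 m.
ω = v/|dx/dθ| = 4.08/0.036691 = 111.2 rad/s.
N = 60ω/(2π) = 1061.9 rpm.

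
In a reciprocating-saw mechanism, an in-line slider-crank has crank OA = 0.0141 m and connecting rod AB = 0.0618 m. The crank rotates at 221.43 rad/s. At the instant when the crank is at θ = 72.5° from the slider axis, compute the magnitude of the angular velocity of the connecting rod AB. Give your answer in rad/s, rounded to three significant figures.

ω = 221.4 rad/s
The rod makes angle φ with the slider axis where L sinφ = r sinθ; differentiating, L cosφ·φ̇ = r ω cosθ.
L cosφ = √(L² − r² sin²θ) = 0.060319 m.
|ω_rod| = r ω |cosθ| / √(L² − r² sin²θ) = 0.0141·221.4·0.30071/0.060319 = 15.565 rad/s.

15.6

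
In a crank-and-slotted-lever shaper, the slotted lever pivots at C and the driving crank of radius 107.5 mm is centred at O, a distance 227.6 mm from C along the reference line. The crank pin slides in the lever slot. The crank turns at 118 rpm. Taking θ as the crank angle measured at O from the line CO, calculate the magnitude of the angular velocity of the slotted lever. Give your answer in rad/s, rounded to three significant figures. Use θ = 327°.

ω = 12.36 rad/s (from 118 rpm).
Crank pin A relative to C: A = (d + r cosθ, r sinθ); lever angle φ = atan2(r sinθ, d + r cosθ).
Differentiating tanφ: φ̇ = rω(d cosθ + r)/(d² + r² + 2dr cosθ).
d² + r² + 2dr cosθ = |CA|² = 0.104398 m²;  d cosθ + r = +0.29838 m.
|ω_lever| = |0.1075·12.36·+0.29838| / 0.104398 = 3.7967 rad/s.

3.80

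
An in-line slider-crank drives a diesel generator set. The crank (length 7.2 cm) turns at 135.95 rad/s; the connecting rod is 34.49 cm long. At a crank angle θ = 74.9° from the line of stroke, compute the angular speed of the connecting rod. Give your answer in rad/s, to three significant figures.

7.55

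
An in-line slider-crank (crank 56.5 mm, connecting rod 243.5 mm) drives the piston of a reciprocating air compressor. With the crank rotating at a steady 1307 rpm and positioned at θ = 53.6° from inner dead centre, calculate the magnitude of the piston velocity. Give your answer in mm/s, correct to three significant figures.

7100

ω = 2π·1307/60 = 136.9 rad/s
For an in-line slider-crank, x = r cosθ + √(L² − r² sin²θ), so v = −rω sinθ·[1 + r cosθ/√(L² − r² sin²θ)].
With r = 0.0565 m, L = 0.2435 m, θ = 53.6°: √(L² − r² sin²θ) = 0.23922 m.
v = −0.0565·136.9·0.80489·[1 + 0.0565·0.59342/0.23922] = -7.0967 m/s.
|v| = 7.0967 m/s = 7096.7 mm/s.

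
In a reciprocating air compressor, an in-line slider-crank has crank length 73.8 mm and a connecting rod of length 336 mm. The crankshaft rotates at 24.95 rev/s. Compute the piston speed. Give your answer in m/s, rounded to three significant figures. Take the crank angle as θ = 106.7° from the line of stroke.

ω = 2π·24.9 = 156.8 rad/s
For an in-line slider-crank, x = r cosθ + √(L² − r² sin²θ), so v = −rω sinθ·[1 + r cosθ/√(L² − r² sin²θ)].
With r = 0.0738 m, L = 0.336 m, θ = 106.7°: √(L² − r² sin²θ) = 0.32848 m.
v = −0.0738·156.8·0.95782·[1 + 0.0738·-0.28736/0.32848] = -10.366 m/s.
|v| = 10.366 m/s.

10.4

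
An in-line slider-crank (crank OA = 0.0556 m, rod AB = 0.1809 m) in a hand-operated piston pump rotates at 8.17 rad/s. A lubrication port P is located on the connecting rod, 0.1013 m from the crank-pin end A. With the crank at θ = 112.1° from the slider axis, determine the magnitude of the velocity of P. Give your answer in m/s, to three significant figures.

ω = 8.17 rad/s.  Crank-pin speed |V_A| = rω = 0.45425 m/s, perpendicular to OA.
Rod angle: sinφ = −(r/L) sinθ ⇒ φ = -16.545°; ω_rod = −rω cosθ/√(L²−r²sin²θ) = +0.98553 rad/s.
V_P = V_A + ω_rod × AP, with AP = 0.1013 m along the rod.
Components: V_Px = −rω sinθ − a·ω_rod·sinφ = -0.39245 m/s;  V_Py = rω cosθ + a·ω_rod·cosφ = -0.0752 m/s.
|V_P| = √(V_Px² + V_Py²) = 0.39959 m/s.

0.400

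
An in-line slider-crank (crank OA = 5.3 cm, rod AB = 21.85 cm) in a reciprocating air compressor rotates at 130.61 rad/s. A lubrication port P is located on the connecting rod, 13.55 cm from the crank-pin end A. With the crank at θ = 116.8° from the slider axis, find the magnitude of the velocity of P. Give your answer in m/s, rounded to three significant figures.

ω = 130.6 rad/s.  Crank-pin speed |V_A| = rω = 6.9223 m/s, perpendicular to OA.
Rod angle: sinφ = −(r/L) sinθ ⇒ φ = -12.504°; ω_rod = −rω cosθ/√(L²−r²sin²θ) = +14.631 rad/s.
V_P = V_A + ω_rod × AP, with AP = 0.1355 m along the rod.
Components: V_Px = −rω sinθ − a·ω_rod·sinφ = -5.7495 m/s;  V_Py = rω cosθ + a·ω_rod·cosφ = -1.1856 m/s.
|V_P| = √(V_Px² + V_Py²) = 5.8705 m/s.

5.87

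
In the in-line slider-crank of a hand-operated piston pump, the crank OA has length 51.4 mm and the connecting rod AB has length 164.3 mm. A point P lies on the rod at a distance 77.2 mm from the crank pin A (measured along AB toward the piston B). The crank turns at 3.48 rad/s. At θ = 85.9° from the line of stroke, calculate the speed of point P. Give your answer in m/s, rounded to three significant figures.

0.181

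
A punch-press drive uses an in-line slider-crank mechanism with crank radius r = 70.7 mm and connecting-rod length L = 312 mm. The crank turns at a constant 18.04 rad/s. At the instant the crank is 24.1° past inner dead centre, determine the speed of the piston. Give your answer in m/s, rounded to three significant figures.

ω = 18.04 rad/s
For an in-line slider-crank, x = r cosθ + √(L² − r² sin²θ), so v = −rω sinθ·[1 + r cosθ/√(L² − r² sin²θ)].
With r = 0.0707 m, L = 0.312 m, θ = 24.1°: √(L² − r² sin²θ) = 0.31066 m.
v = −0.0707·18.04·0.40833·[1 + 0.0707·0.91283/0.31066] = -0.62899 m/s.
|v| = 0.62899 m/s.

0.629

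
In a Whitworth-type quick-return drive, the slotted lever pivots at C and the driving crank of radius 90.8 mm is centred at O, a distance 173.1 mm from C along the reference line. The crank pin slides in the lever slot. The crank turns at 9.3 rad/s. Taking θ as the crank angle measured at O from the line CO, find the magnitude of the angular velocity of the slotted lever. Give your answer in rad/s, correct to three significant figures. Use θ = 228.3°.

1.19

ω = 9.3 rad/s
Crank pin A relative to C: A = (d + r cosθ, r sinθ); lever angle φ = atan2(r sinθ, d + r cosθ).
Differentiating tanφ: φ̇ = rω(d cosθ + r)/(d² + r² + 2dr cosθ).
d² + r² + 2dr cosθ = |CA|² = 0.0172968 m²;  d cosθ + r = -0.024351 m.
|ω_lever| = |0.0908·9.3·-0.024351| / 0.0172968 = 1.1889 rad/s.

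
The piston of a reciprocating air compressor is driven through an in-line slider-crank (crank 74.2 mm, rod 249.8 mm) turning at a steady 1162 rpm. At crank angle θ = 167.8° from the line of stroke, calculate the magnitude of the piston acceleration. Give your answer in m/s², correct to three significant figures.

ω = 2π·1162/60 = 121.7 rad/s
x(θ) = r cosθ + √(L² − r² sin²θ); with ω constant, a = ω²·d²x/dθ².
d²x/dθ² = −r cosθ − r²(cos2θ)/√u − r⁴ sin²2θ/(4u^{3/2}),  u = L² − r² sin²θ = 0.0621542 m².
Substituting r = 0.0742 m, L = 0.2498 m, θ = 167.8°: d²x/dθ² = +0.052329 m.
a = ω²·d²x/dθ² = (121.7)²·(+0.052329) = +774.85 m/s²;  |a| = 774.85 m/s².

775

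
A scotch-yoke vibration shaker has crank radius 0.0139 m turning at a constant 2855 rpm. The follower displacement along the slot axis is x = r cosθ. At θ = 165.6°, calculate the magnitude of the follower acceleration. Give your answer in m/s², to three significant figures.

ω = 299 rad/s (from 2855 rpm).
x = r cosθ ⇒ ẍ = −rω² cosθ (ω constant).
|a| = rω²|cosθ| = 0.0139·(299)²·|cos 165.6°| = 1203.4 m/s².

1200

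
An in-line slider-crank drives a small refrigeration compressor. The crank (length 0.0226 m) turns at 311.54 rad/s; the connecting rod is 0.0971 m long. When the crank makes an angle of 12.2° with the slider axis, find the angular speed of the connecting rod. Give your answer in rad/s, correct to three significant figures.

ω = 311.5 rad/s
The rod makes angle φ with the slider axis where L sinφ = r sinθ; differentiating, L cosφ·φ̇ = r ω cosθ.
L cosφ = √(L² − r² sin²θ) = 0.096982 m.
|ω_rod| = r ω |cosθ| / √(L² − r² sin²θ) = 0.0226·311.5·0.97742/0.096982 = 70.959 rad/s.

71.0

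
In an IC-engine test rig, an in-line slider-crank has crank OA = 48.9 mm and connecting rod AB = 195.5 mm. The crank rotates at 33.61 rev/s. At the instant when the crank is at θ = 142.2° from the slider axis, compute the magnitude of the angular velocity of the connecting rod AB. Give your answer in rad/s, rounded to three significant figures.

42.2

ω = 211.2 rad/s (converted from 33.61 rev/s).
The rod makes angle φ with the slider axis where L sinφ = r sinθ; differentiating, L cosφ·φ̇ = r ω cosθ.
L cosφ = √(L² − r² sin²θ) = 0.19319 m.
|ω_rod| = r ω |cosθ| / √(L² − r² sin²θ) = 0.0489·211.2·0.79016/0.19319 = 42.236 rad/s.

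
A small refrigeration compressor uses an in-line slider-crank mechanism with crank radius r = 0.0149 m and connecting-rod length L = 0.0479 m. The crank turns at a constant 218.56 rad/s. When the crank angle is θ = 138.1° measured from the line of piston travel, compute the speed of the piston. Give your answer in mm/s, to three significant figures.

ω = 218.6 rad/s
For an in-line slider-crank, x = r cosθ + √(L² − r² sin²θ), so v = −rω sinθ·[1 + r cosθ/√(L² − r² sin²θ)].
With r = 0.0149 m, L = 0.0479 m, θ = 138.1°: √(L² − r² sin²θ) = 0.046855 m.
v = −0.0149·218.6·0.66783·[1 + 0.0149·-0.74431/0.046855] = -1.6601 m/s.
|v| = 1.6601 m/s = 1660.1 mm/s.

1660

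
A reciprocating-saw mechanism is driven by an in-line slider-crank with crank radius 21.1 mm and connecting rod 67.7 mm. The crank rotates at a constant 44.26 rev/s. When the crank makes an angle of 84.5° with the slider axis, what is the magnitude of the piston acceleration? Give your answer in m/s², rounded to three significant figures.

368

ω = 2π·44.3 = 278.1 rad/s
x(θ) = r cosθ + √(L² − r² sin²θ); with ω constant, a = ω²·d²x/dθ².
d²x/dθ² = −r cosθ − r²(cos2θ)/√u − r⁴ sin²2θ/(4u^{3/2}),  u = L² − r² sin²θ = 0.00414217 m².
Substituting r = 0.0211 m, L = 0.0677 m, θ = 84.5°: d²x/dθ² = +0.0047613 m.
a = ω²·d²x/dθ² = (278.1)²·(+0.0047613) = +368.22 m/s²;  |a| = 368.22 m/s².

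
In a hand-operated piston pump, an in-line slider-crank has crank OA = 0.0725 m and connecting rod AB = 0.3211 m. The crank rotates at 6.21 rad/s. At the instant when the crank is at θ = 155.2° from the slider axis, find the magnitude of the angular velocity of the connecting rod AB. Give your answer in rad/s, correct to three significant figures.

ω = 6.21 rad/s
The rod makes angle φ with the slider axis where L sinφ = r sinθ; differentiating, L cosφ·φ̇ = r ω cosθ.
L cosφ = √(L² − r² sin²θ) = 0.31966 m.
|ω_rod| = r ω |cosθ| / √(L² − r² sin²θ) = 0.0725·6.21·0.90778/0.31966 = 1.2786 rad/s.

1.28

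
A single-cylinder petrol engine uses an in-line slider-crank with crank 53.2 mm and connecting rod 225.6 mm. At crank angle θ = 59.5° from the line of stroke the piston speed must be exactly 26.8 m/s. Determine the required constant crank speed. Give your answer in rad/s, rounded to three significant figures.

521

For an in-line slider-crank, |v_piston| = rω|sinθ|·[1 + r cosθ/√(L² − r² sin²θ)].
With r = 0.0532 m, L = 0.2256 m, θ = 59.5°: the bracketed kinematic factor |dx/dθ| = 0.051442 m.
ω = v/|dx/dθ| = 26.8/0.051442 = 520.98 rad/s.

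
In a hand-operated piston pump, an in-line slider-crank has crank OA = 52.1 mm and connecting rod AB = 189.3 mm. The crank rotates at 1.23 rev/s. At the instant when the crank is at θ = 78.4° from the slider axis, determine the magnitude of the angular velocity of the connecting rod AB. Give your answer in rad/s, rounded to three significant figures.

ω = 7.728 rad/s (converted from 1.23 rev/s).
The rod makes angle φ with the slider axis where L sinφ = r sinθ; differentiating, L cosφ·φ̇ = r ω cosθ.
L cosφ = √(L² − r² sin²θ) = 0.18229 m.
|ω_rod| = r ω |cosθ| / √(L² − r² sin²θ) = 0.0521·7.728·0.20108/0.18229 = 0.44414 rad/s.

0.444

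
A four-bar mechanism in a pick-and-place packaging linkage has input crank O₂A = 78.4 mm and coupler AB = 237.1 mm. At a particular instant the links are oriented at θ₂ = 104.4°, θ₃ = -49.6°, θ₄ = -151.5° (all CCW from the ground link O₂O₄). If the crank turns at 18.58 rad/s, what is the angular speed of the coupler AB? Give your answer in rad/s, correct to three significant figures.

6.09

ω₂ = 18.58 rad/s
Differentiating the loop-closure r₂e^{iθ₂}+r₃e^{iθ₃}=r₁+r₄e^{iθ₄} gives r₂ω₂e^{iθ₂}+r₃ω₃e^{iθ₃}=r₄ω₄e^{iθ₄}.
Eliminating the other unknown: ω₃ = r₂ω₂ sin(θ₄−θ₂) / [r₃ sin(θ₃−θ₄)].
Numerator sine = +0.96987; denominator sine = +0.97851.
Result = 0.0784·18.58·(+0.96987) / (0.2371·(+0.97851)) = +6.0895 rad/s; magnitude 6.0895 rad/s.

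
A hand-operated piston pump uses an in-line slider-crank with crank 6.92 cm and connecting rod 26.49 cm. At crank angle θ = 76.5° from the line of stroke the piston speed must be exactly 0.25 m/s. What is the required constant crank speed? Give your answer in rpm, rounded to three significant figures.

For an in-line slider-crank, |v_piston| = rω|sinθ|·[1 + r cosθ/√(L² − r² sin²θ)].
With r = 0.0692 m, L = 0.2649 m, θ = 76.5°: the bracketed kinematic factor |dx/dθ| = 0.071531 m.
ω = v/|dx/dθ| = 0.25/0.071531 = 3.495 rad/s.
N = 60ω/(2π) = 33.375 rpm.

33.4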